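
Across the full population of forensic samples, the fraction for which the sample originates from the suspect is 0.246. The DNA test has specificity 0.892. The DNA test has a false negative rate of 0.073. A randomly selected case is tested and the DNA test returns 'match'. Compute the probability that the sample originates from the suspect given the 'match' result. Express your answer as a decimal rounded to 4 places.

P(H | E) ≈ 0.7369

Let H be the event that the sample originates from the suspect. P(H) = 0.246, so P(¬H) = 0.754. With E the 'match' result, P(E|H) = 0.927 and P(E|¬H) = 0.108.
P(E) = 0.927·0.246 + 0.108·0.754 = 0.22804 + 0.081432 = 0.30947.
By Bayes' theorem, P(H|E) = 0.22804 / 0.30947 = 0.7369.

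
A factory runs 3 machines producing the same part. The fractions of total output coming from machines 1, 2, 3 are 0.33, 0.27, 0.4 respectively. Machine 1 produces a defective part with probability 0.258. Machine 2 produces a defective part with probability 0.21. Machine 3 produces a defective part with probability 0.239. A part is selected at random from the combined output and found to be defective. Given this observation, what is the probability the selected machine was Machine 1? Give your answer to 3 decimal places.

Tabulate prior·likelihood by source: [1] prior 0.33, lik 0.258, product 0.08514; [2] prior 0.27, lik 0.21, product 0.05670; [3] prior 0.4, lik 0.239, product 0.09560.
Normalizing constant = 0.23744; the posterior for Machine 1 is its product over the sum, 0.08514/0.23744 = 0.359.

Posterior probability ≈ 0.359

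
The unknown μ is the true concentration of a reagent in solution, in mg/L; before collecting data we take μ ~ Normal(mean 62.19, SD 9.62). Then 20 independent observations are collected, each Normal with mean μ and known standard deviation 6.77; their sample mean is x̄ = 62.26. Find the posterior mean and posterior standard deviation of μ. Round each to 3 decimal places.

Posterior mean ≈ 62.258; posterior SD ≈ 1.495

With known σ, the Normal prior is conjugate. Weight on the data is w = (n/σ²)/(n/σ² + 1/τ₀²) = 0.436368/(0.436368+0.0108056) = 0.97584.
Posterior mean = w·x̄ + (1−w)·μ₀ = 0.97584·62.26 + 0.024164·62.19 = 62.258. Posterior variance = 1/(0.436368+0.0108056) = 2.23627, so SD = 1.495.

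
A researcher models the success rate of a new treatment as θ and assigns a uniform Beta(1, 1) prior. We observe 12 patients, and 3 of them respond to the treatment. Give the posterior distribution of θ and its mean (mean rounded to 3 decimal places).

Observing 3 successes and 9 failures updates Beta(1, 1) by adding the success and failure counts to the two shape parameters: α = 1+3 = 4, β = 1+9 = 10.
E[θ | data] = 4/(4+10) = 0.286.

Posterior: Beta(4, 10); mean ≈ 0.286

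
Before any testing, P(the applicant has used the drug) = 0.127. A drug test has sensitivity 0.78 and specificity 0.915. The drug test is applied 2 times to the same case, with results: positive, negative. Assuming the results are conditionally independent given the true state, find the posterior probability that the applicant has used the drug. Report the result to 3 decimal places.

Posterior P(H) ≈ 0.243

Let H be the event that the applicant has used the drug; start with P(H) = 0.127. P('positive'|H) = 0.78, P('positive'|¬H) = 0.085.
Update on result 1 ('positive'): P(H) ← 0.78·0.1270 / (0.78·0.1270 + 0.085·0.8730) = 0.099060/0.17327 = 0.5717.
Update on result 2 ('negative'): P(H) ← 0.22·0.5717 / (0.22·0.5717 + 0.915·0.4283) = 0.12578/0.51765 = 0.2430.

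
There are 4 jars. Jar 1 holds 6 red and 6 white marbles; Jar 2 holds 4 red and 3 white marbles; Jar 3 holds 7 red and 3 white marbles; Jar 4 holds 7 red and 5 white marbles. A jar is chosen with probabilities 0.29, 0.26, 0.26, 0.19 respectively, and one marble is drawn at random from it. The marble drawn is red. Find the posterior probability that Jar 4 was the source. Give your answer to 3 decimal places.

Posterior probability ≈ 0.189

Tabulate prior·likelihood by source: [1] prior 0.29, lik 0.5, product 0.1450; [2] prior 0.26, lik 0.5714, product 0.1486; [3] prior 0.26, lik 0.7, product 0.1820; [4] prior 0.19, lik 0.5833, product 0.1108.
Normalizing constant = 0.58640; the posterior for Jar 4 is its product over the sum, 0.1108/0.58640 = 0.189.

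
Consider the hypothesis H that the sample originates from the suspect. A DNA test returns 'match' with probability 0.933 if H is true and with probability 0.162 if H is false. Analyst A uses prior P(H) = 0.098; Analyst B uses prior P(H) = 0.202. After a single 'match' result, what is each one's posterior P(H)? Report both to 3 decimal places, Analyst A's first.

Analyst A: 0.385; Analyst B: 0.593

P('+'|H) = 0.933, P('+'|¬H) = 0.162.
Analyst A: numerator 0.933·0.098 = 0.091434; evidence = 0.091434+0.162·0.902 = 0.23756; posterior = 0.385.
Analyst B: numerator 0.933·0.202 = 0.18847; evidence = 0.18847+0.162·0.798 = 0.31774; posterior = 0.593.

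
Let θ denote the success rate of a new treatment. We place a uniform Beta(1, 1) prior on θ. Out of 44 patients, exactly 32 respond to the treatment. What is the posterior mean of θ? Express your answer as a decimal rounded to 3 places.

Posterior mean ≈ 0.717

The binomial likelihood is conjugate to the Beta prior: with 32 successes and 12 failures, the posterior is Beta(1+32, 1+12) = Beta(33, 13).
E[θ | data] = 33/(33+13) = 0.717.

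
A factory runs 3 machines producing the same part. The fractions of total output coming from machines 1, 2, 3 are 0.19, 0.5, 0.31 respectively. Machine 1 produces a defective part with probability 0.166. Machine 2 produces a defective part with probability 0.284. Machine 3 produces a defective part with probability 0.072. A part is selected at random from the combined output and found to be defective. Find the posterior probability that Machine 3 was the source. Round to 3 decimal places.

Posterior probability ≈ 0.114

P(defective|M1) = 0.166; P(defective|M2) = 0.284; P(defective|M3) = 0.072.
Prior × likelihood for each source: 0.19·0.166=0.03154, 0.5·0.284=0.1420, 0.31·0.072=0.02232. Summing gives P(defective) = 0.19586.
P(Machine 3 | defective) = 0.02232 / 0.19586 = 0.114.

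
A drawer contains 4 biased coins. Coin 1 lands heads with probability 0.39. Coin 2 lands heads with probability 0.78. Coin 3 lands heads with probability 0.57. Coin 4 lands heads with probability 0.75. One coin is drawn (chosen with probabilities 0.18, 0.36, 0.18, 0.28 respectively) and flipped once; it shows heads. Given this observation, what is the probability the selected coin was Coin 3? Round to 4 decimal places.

Tabulate prior·likelihood by source: [1] prior 0.18, lik 0.39, product 0.07020; [2] prior 0.36, lik 0.78, product 0.2808; [3] prior 0.18, lik 0.57, product 0.1026; [4] prior 0.28, lik 0.75, product 0.2100.
Normalizing constant = 0.66360; the posterior for Coin 3 is its product over the sum, 0.1026/0.66360 = 0.1546.

Posterior probability ≈ 0.1546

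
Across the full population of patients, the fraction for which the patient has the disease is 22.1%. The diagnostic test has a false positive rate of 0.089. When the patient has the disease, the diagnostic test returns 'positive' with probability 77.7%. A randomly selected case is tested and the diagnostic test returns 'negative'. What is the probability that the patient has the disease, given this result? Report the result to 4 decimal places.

Write H for 'the patient has the disease'. Prior odds H:¬H = 0.221/0.779 = 0.28370. For the 'negative' outcome, the likelihood ratio is 0.223/0.911 = 0.24479.
Posterior odds = 0.28370 × 0.24479 = 0.069445, so P(H|E) = 0.069445/(1+0.069445) = 0.0649.

P(H | E) ≈ 0.0649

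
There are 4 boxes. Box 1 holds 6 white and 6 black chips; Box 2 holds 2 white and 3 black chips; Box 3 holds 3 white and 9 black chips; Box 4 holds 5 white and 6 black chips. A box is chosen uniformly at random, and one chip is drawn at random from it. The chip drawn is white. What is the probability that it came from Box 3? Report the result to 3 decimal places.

Posterior probability ≈ 0.156

P(white|Box 1) = 0.5; P(white|Box 2) = 0.4; P(white|Box 3) = 0.25; P(white|Box 4) = 0.4545.
Prior × likelihood for each source: 0.25·0.5=0.1250, 0.25·0.4=0.1000, 0.25·0.25=0.06250, 0.25·0.4545=0.1136. Summing gives P(white) = 0.40114.
P(Box 3 | white) = 0.06250 / 0.40114 = 0.156.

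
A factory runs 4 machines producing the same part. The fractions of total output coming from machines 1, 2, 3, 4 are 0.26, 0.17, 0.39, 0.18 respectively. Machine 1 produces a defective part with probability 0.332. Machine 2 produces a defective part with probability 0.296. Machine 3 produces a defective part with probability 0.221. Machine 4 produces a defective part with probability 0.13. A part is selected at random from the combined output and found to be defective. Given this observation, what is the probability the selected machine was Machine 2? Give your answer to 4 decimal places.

Tabulate prior·likelihood by source: [1] prior 0.26, lik 0.332, product 0.08632; [2] prior 0.17, lik 0.296, product 0.05032; [3] prior 0.39, lik 0.221, product 0.08619; [4] prior 0.18, lik 0.13, product 0.02340.
Normalizing constant = 0.24623; the posterior for Machine 2 is its product over the sum, 0.05032/0.24623 = 0.2044.

Posterior probability ≈ 0.2044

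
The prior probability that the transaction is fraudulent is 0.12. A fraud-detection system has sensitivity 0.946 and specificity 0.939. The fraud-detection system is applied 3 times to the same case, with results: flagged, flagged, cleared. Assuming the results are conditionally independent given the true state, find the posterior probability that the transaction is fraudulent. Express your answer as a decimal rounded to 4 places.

Let H be the event that the transaction is fraudulent; start with P(H) = 0.12. P('flagged'|H) = 0.946, P('flagged'|¬H) = 0.061.
Update on result 1 ('flagged'): P(H) ← 0.946·0.1200 / (0.946·0.1200 + 0.061·0.8800) = 0.11352/0.16720 = 0.6789.
Update on result 2 ('flagged'): P(H) ← 0.946·0.6789 / (0.946·0.6789 + 0.061·0.3211) = 0.64228/0.66187 = 0.9704.
Update on result 3 ('cleared'): P(H) ← 0.054·0.9704 / (0.054·0.9704 + 0.939·0.0296) = 0.052402/0.080187 = 0.6535.

Posterior P(H) ≈ 0.6535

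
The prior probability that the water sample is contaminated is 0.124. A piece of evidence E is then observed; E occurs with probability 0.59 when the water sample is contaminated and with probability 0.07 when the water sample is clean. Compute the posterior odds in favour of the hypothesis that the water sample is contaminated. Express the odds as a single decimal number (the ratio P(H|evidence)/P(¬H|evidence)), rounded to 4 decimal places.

Prior odds = 0.124/(1−0.124) = 0.14155.
Likelihood ratio for E = 0.59/0.07 = 8.4286.
Posterior odds = prior odds × LR = 1.1931.

Posterior odds ≈ 1.1931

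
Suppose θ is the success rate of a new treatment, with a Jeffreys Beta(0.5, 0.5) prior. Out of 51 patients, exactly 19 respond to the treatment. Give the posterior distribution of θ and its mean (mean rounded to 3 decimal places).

Posterior: Beta(19.5, 32.5); mean ≈ 0.375

Observing 19 successes and 32 failures updates Beta(0.5, 0.5) by adding the success and failure counts to the two shape parameters: α = 0.5+19 = 19.5, β = 0.5+32 = 32.5.
Posterior mean = α/(α+β) = 19.5/52 = 0.375.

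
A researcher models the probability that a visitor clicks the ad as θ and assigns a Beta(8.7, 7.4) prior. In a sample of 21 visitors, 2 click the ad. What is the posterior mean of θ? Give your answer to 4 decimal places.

Posterior mean ≈ 0.2884

The binomial likelihood is conjugate to the Beta prior: with 2 successes and 19 failures, the posterior is Beta(8.7+2, 7.4+19) = Beta(10.7, 26.4).
E[θ | data] = 10.7/(10.7+26.4) = 0.2884.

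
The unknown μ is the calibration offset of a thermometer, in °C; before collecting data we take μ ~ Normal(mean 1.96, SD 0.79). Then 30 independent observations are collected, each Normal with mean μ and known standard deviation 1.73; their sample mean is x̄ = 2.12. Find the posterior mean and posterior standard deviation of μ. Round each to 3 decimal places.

Prior precision 1/τ₀² = 1/0.79² = 1.60231; data precision n/σ² = 30/1.73² = 10.0237.
Posterior precision = 1.60231 + 10.0237 = 11.6260, giving posterior SD = 1/√11.6260 = 0.293.
Posterior mean = (1.60231·1.96 + 10.0237·2.12) / 11.6260 = 2.098.

Posterior mean ≈ 2.098; posterior SD ≈ 0.293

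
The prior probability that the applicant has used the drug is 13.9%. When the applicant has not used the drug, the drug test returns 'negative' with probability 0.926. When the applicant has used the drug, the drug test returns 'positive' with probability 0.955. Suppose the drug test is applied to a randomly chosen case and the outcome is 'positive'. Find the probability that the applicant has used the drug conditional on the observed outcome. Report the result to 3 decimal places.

Let H be the event that the applicant has used the drug. P(H) = 0.139, so P(¬H) = 0.861. With E the 'positive' result, P(E|H) = 0.955 and P(E|¬H) = 0.074.
P(E) = 0.955·0.139 + 0.074·0.861 = 0.13275 + 0.063714 = 0.19646.
By Bayes' theorem, P(H|E) = 0.13275 / 0.19646 = 0.676.

P(H | E) ≈ 0.676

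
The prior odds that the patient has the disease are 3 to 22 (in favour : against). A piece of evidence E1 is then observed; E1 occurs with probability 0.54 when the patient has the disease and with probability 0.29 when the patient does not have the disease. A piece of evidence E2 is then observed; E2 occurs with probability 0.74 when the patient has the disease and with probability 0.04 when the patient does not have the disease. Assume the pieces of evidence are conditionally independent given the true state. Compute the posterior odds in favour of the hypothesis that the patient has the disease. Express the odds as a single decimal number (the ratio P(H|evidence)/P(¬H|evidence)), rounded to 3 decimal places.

Posterior odds ≈ 4.697

Prior odds = 3/22 = 0.13636. In log-odds, ln(0.13636) = -1.9924.
Add log likelihood ratios: ln(1.8621) + ln(18.500) = 3.5395.
Posterior log-odds = 1.5470, so posterior odds = exp(1.5470) = 4.6975.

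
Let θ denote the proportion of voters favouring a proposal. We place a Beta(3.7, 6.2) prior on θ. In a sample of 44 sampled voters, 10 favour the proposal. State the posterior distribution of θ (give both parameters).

The binomial likelihood is conjugate to the Beta prior: with 10 successes and 34 failures, the posterior is Beta(3.7+10, 6.2+34) = Beta(13.7, 40.2).

Posterior: Beta(13.7, 40.2)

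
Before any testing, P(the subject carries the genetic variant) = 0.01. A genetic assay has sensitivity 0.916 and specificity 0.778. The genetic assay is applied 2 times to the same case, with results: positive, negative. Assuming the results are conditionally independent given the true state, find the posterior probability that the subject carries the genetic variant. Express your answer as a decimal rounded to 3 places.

Posterior P(H) ≈ 0.004

Let H be the event that the subject carries the genetic variant; start with P(H) = 0.01. P('positive'|H) = 0.916, P('positive'|¬H) = 0.222.
Update on result 1 ('positive'): P(H) ← 0.916·0.0100 / (0.916·0.0100 + 0.222·0.9900) = 0.0091600/0.22894 = 0.0400.
Update on result 2 ('negative'): P(H) ← 0.084·0.0400 / (0.084·0.0400 + 0.778·0.9600) = 0.0033609/0.75023 = 0.0045.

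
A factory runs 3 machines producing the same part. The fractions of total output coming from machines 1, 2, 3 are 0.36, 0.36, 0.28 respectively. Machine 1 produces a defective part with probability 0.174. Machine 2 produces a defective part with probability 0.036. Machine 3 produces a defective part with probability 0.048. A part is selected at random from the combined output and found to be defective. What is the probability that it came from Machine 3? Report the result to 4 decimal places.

Posterior probability ≈ 0.1509

Tabulate prior·likelihood by source: [1] prior 0.36, lik 0.174, product 0.06264; [2] prior 0.36, lik 0.036, product 0.01296; [3] prior 0.28, lik 0.048, product 0.01344.
Normalizing constant = 0.089040; the posterior for Machine 3 is its product over the sum, 0.01344/0.089040 = 0.1509.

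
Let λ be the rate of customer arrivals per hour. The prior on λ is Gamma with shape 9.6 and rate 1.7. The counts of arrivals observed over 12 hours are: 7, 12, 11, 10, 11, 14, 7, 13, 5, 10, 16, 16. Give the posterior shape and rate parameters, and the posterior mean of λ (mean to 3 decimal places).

The Poisson likelihood adds the total count to the shape and the number of exposure periods to the rate. Here ∑xᵢ = 132 and n = 12, so shape 9.6→141.6 and rate 1.7→13.7.
E[λ | data] = 141.6/13.7 = 10.336.

Posterior: Gamma(shape=141.6, rate=13.7); mean ≈ 10.336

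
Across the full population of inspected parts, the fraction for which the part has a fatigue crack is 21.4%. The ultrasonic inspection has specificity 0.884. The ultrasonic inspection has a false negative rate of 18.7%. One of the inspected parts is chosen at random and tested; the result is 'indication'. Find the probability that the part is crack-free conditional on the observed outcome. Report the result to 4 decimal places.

P(¬H | E) ≈ 0.3439

Write H for 'the part has a fatigue crack'. Prior odds H:¬H = 0.214/0.786 = 0.27226. For the 'indication' outcome, the likelihood ratio is 0.813/0.116 = 7.0086.
Posterior odds = 0.27226 × 7.0086 = 1.9082, so P(H|E) = 1.9082/(1+1.9082) = 0.6561. Then P(¬H|E) = 1 − 0.6561 = 0.3439.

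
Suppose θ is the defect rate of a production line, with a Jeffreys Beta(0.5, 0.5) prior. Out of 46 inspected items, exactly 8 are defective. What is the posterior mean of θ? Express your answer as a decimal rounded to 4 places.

Observing 8 successes and 38 failures updates Beta(0.5, 0.5) by adding the success and failure counts to the two shape parameters: α = 0.5+8 = 8.5, β = 0.5+38 = 38.5.
Posterior mean = α/(α+β) = 8.5/47 = 0.1809.

Posterior mean ≈ 0.1809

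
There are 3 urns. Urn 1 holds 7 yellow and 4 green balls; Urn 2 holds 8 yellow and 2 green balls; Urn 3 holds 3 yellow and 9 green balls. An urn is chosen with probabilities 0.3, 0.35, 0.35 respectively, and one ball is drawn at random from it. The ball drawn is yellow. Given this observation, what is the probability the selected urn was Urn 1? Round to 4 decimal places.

Posterior probability ≈ 0.3419

P(yellow|Urn 1) = 0.6364; P(yellow|Urn 2) = 0.8; P(yellow|Urn 3) = 0.25.
Prior × likelihood for each source: 0.3·0.6364=0.1909, 0.35·0.8=0.2800, 0.35·0.25=0.08750. Summing gives P(yellow) = 0.55841.
P(Urn 1 | yellow) = 0.1909 / 0.55841 = 0.3419.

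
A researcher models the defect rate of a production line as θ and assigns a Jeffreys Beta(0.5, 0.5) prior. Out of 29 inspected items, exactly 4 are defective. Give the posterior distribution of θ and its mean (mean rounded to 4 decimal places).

Posterior: Beta(4.5, 25.5); mean ≈ 0.1500

Observing 4 successes and 25 failures updates Beta(0.5, 0.5) by adding the success and failure counts to the two shape parameters: α = 0.5+4 = 4.5, β = 0.5+25 = 25.5.
Posterior mean = α/(α+β) = 4.5/30 = 0.1500.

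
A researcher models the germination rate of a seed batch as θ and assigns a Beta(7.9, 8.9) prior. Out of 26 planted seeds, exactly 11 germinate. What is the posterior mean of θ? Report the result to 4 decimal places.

Observing 11 successes and 15 failures updates Beta(7.9, 8.9) by adding the success and failure counts to the two shape parameters: α = 7.9+11 = 18.9, β = 8.9+15 = 23.9.
Posterior mean = α/(α+β) = 18.9/42.8 = 0.4416.

Posterior mean ≈ 0.4416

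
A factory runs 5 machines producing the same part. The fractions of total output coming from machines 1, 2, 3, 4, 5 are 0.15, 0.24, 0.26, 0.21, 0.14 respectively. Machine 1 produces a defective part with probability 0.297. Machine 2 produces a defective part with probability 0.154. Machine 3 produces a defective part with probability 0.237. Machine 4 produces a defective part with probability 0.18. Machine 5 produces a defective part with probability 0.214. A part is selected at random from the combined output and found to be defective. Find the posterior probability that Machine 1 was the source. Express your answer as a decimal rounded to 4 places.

Posterior probability ≈ 0.2112

P(defective|M1) = 0.297; P(defective|M2) = 0.154; P(defective|M3) = 0.237; P(defective|M4) = 0.18; P(defective|M5) = 0.214.
Prior × likelihood for each source: 0.15·0.297=0.04455, 0.24·0.154=0.03696, 0.26·0.237=0.06162, 0.21·0.18=0.03780, 0.14·0.214=0.02996. Summing gives P(defective) = 0.21089.
P(Machine 1 | defective) = 0.04455 / 0.21089 = 0.2112.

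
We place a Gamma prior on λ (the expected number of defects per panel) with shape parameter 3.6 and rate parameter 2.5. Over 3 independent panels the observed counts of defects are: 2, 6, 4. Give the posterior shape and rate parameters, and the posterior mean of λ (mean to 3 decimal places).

Posterior: Gamma(shape=15.6, rate=5.5); mean ≈ 2.836

Total count ∑xᵢ = 12 over n = 3 panels.
Gamma is conjugate to the Poisson likelihood: posterior is Gamma(shape = 3.6+12 = 15.6, rate = 2.5+3 = 5.5).
E[λ | data] = 15.6/5.5 = 2.836.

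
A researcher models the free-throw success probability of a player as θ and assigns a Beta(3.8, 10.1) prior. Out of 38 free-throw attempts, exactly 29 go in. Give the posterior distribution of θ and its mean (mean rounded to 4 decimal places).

Posterior: Beta(32.8, 19.1); mean ≈ 0.6320

The binomial likelihood is conjugate to the Beta prior: with 29 successes and 9 failures, the posterior is Beta(3.8+29, 10.1+9) = Beta(32.8, 19.1).
Posterior mean = α/(α+β) = 32.8/51.9 = 0.6320.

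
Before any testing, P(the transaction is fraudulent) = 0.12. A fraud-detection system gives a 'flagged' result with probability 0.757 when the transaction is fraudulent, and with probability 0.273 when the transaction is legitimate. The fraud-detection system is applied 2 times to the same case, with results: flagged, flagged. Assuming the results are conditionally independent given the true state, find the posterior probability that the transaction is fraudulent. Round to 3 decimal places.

Posterior P(H) ≈ 0.512

Let H be the event that the transaction is fraudulent; start with P(H) = 0.12. P('flagged'|H) = 0.757, P('flagged'|¬H) = 0.273.
Update on result 1 ('flagged'): P(H) ← 0.757·0.1200 / (0.757·0.1200 + 0.273·0.8800) = 0.090840/0.33108 = 0.2744.
Update on result 2 ('flagged'): P(H) ← 0.757·0.2744 / (0.757·0.2744 + 0.273·0.7256) = 0.20770/0.40580 = 0.5118.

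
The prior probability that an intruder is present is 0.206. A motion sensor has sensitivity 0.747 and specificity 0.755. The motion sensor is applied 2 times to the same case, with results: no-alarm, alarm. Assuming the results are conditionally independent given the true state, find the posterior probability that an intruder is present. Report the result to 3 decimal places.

Posterior P(H) ≈ 0.210

Let H be the event that an intruder is present; start with P(H) = 0.206. P('alarm'|H) = 0.747, P('alarm'|¬H) = 0.245.
Update on result 1 ('no-alarm'): P(H) ← 0.253·0.2060 / (0.253·0.2060 + 0.755·0.7940) = 0.052118/0.65159 = 0.0800.
Update on result 2 ('alarm'): P(H) ← 0.747·0.0800 / (0.747·0.0800 + 0.245·0.9200) = 0.059750/0.28515 = 0.2095.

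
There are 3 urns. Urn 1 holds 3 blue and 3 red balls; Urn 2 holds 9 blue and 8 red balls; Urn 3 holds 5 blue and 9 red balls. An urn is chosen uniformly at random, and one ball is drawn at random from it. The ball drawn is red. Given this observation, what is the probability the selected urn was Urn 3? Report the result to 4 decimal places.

Posterior probability ≈ 0.3984

Tabulate prior·likelihood by source: [1] prior 0.333333, lik 0.5, product 0.1667; [2] prior 0.333333, lik 0.4706, product 0.1569; [3] prior 0.333333, lik 0.6429, product 0.2143.
Normalizing constant = 0.53782; the posterior for Urn 3 is its product over the sum, 0.2143/0.53782 = 0.3984.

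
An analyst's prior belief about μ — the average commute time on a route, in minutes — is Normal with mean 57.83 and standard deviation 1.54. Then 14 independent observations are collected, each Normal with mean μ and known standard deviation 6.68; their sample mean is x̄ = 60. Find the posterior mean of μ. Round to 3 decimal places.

Posterior mean ≈ 58.756

Prior precision 1/τ₀² = 1/1.54² = 0.421656; data precision n/σ² = 14/6.68² = 0.313744.
Posterior precision = 0.421656 + 0.313744 = 0.735400.
Posterior mean = (0.421656·57.83 + 0.313744·60) / 0.735400 = 58.756.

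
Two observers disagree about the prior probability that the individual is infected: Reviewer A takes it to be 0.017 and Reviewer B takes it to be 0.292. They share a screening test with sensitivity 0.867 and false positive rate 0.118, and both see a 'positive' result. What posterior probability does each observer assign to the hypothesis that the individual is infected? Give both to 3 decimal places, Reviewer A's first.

Reviewer A: 0.113; Reviewer B: 0.752

P('+'|H) = 0.867, P('+'|¬H) = 0.118.
Reviewer A: numerator 0.867·0.017 = 0.014739; evidence = 0.014739+0.118·0.983 = 0.13073; posterior = 0.113.
Reviewer B: numerator 0.867·0.292 = 0.25316; evidence = 0.25316+0.118·0.708 = 0.33671; posterior = 0.752.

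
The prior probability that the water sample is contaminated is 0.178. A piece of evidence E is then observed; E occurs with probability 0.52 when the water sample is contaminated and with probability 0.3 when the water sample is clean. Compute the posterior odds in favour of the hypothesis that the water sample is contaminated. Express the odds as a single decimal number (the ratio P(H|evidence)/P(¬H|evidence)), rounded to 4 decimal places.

Prior odds = 0.178/(1−0.178) = 0.21655. In log-odds, ln(0.21655) = -1.5300.
Add log likelihood ratio: ln(1.7333) = 0.55005.
Posterior log-odds = -0.97991, so posterior odds = exp(-0.97991) = 0.37534.

Posterior odds ≈ 0.3753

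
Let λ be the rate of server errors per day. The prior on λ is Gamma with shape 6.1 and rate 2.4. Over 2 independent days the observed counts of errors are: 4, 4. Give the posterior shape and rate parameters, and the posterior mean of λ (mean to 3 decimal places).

Posterior: Gamma(shape=14.1, rate=4.4); mean ≈ 3.205

Total count ∑xᵢ = 8 over n = 2 days.
Gamma is conjugate to the Poisson likelihood: posterior is Gamma(shape = 6.1+8 = 14.1, rate = 2.4+2 = 4.4).
Posterior mean = shape/rate = 14.1/4.4 = 3.205.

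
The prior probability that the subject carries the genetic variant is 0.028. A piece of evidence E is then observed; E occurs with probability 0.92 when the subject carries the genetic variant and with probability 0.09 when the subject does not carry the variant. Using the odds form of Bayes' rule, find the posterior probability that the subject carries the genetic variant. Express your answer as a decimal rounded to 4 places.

Prior odds = 0.028/(1−0.028) = 0.028807.
Likelihood ratio for E = 0.92/0.09 = 10.222.
Posterior odds = prior odds × LR = 0.29447.
Posterior probability = odds/(1+odds) = 0.29447/1.2945 = 0.2275.

Posterior probability ≈ 0.2275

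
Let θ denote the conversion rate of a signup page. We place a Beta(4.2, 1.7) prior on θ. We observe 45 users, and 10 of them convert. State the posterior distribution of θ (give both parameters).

Posterior: Beta(14.2, 36.7)

Observing 10 successes and 35 failures updates Beta(4.2, 1.7) by adding the success and failure counts to the two shape parameters: α = 4.2+10 = 14.2, β = 1.7+35 = 36.7.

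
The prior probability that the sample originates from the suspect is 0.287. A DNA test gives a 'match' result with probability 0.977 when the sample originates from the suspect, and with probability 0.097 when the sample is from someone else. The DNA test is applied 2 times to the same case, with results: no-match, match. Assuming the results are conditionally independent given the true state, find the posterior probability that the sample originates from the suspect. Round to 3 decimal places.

Posterior P(H) ≈ 0.094

Let H be the event that the sample originates from the suspect; start with P(H) = 0.287. P('match'|H) = 0.977, P('match'|¬H) = 0.097.
Update on result 1 ('no-match'): P(H) ← 0.023·0.2870 / (0.023·0.2870 + 0.903·0.7130) = 0.0066010/0.65044 = 0.0101.
Update on result 2 ('match'): P(H) ← 0.977·0.0101 / (0.977·0.0101 + 0.097·0.9899) = 0.0099151/0.10593 = 0.0936.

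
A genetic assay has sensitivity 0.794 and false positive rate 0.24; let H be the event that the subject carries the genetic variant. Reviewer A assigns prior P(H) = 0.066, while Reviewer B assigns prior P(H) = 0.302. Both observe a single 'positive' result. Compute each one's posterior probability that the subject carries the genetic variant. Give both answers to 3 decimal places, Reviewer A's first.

P('+'|H) = 0.794, P('+'|¬H) = 0.24.
Reviewer A: numerator 0.794·0.066 = 0.052404; evidence = 0.052404+0.24·0.934 = 0.27656; posterior = 0.189.
Reviewer B: numerator 0.794·0.302 = 0.23979; evidence = 0.23979+0.24·0.698 = 0.40731; posterior = 0.589.

Reviewer A: 0.189; Reviewer B: 0.589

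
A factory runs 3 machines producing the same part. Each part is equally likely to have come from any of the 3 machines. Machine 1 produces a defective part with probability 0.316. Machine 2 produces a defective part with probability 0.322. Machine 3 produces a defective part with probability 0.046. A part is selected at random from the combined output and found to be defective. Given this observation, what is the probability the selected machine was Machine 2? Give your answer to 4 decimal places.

Posterior probability ≈ 0.4708

Tabulate prior·likelihood by source: [1] prior 0.333333, lik 0.316, product 0.1053; [2] prior 0.333333, lik 0.322, product 0.1073; [3] prior 0.333333, lik 0.046, product 0.01533.
Normalizing constant = 0.22800; the posterior for Machine 2 is its product over the sum, 0.1073/0.22800 = 0.4708.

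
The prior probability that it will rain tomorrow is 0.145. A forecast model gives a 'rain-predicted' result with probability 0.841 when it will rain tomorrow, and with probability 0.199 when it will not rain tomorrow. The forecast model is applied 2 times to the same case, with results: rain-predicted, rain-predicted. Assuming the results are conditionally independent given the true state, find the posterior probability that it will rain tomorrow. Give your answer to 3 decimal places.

Posterior P(H) ≈ 0.752

Let H be the event that it will rain tomorrow; start with P(H) = 0.145. P('rain-predicted'|H) = 0.841, P('rain-predicted'|¬H) = 0.199.
Update on result 1 ('rain-predicted'): P(H) ← 0.841·0.1450 / (0.841·0.1450 + 0.199·0.8550) = 0.12194/0.29209 = 0.4175.
Update on result 2 ('rain-predicted'): P(H) ← 0.841·0.4175 / (0.841·0.4175 + 0.199·0.5825) = 0.35111/0.46703 = 0.7518.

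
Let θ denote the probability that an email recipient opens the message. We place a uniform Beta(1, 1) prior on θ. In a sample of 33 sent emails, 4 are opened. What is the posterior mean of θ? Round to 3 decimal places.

Posterior mean ≈ 0.143

The binomial likelihood is conjugate to the Beta prior: with 4 successes and 29 failures, the posterior is Beta(1+4, 1+29) = Beta(5, 30).
E[θ | data] = 5/(5+30) = 0.143.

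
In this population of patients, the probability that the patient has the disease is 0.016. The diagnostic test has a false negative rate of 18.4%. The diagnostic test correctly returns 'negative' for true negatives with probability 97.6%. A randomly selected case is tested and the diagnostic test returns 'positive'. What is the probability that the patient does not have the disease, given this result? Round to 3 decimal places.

Let H be the event that the patient has the disease. P(H) = 0.016, so P(¬H) = 0.984. With E the 'positive' result, P(E|H) = 0.816 and P(E|¬H) = 0.024.
P(E) = 0.816·0.016 + 0.024·0.984 = 0.013056 + 0.023616 = 0.036672.
By Bayes' theorem, P(H|E) = 0.013056 / 0.036672 = 0.356. Hence P(¬H|E) = 1 − 0.356 = 0.644.

P(¬H | E) ≈ 0.644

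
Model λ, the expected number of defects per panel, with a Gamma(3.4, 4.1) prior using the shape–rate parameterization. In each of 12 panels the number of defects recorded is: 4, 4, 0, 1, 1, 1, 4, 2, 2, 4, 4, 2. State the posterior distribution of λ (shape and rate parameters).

Total count ∑xᵢ = 29 over n = 12 panels.
Gamma is conjugate to the Poisson likelihood: posterior is Gamma(shape = 3.4+29 = 32.4, rate = 4.1+12 = 16.1).

Posterior: Gamma(shape=32.4, rate=16.1)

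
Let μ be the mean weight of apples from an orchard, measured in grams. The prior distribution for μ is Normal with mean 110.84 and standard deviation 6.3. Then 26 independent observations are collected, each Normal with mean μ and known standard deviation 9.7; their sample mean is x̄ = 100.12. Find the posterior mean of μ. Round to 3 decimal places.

Prior precision 1/τ₀² = 1/6.3² = 0.0251953; data precision n/σ² = 26/9.7² = 0.276331.
Posterior precision = 0.0251953 + 0.276331 = 0.301526.
Posterior mean = (0.0251953·110.84 + 0.276331·100.12) / 0.301526 = 101.016.

Posterior mean ≈ 101.016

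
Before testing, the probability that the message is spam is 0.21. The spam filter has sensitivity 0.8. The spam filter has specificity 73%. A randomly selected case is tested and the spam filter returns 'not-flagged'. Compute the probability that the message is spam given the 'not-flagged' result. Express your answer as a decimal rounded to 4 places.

P(H | E) ≈ 0.0679

Write H for 'the message is spam'. Prior odds H:¬H = 0.21/0.79 = 0.26582. For the 'not-flagged' outcome, the likelihood ratio is 0.2/0.73 = 0.27397.
Posterior odds = 0.26582 × 0.27397 = 0.072828, so P(H|E) = 0.072828/(1+0.072828) = 0.0679.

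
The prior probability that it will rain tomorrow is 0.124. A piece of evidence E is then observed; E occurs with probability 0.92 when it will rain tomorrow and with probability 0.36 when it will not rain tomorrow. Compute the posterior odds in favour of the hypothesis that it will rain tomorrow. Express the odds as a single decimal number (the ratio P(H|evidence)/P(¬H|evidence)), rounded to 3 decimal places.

Posterior odds ≈ 0.362

Prior odds = 0.124/(1−0.124) = 0.14155.
Likelihood ratio for E = 0.92/0.36 = 2.5556.
Posterior odds = prior odds × LR = 0.36175.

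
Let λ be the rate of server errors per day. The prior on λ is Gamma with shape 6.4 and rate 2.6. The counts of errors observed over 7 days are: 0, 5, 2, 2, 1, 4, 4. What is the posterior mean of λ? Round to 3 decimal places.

Posterior mean ≈ 2.542

The Poisson likelihood adds the total count to the shape and the number of exposure periods to the rate. Here ∑xᵢ = 18 and n = 7, so shape 6.4→24.4 and rate 2.6→9.6.
Posterior mean = shape/rate = 24.4/9.6 = 2.542.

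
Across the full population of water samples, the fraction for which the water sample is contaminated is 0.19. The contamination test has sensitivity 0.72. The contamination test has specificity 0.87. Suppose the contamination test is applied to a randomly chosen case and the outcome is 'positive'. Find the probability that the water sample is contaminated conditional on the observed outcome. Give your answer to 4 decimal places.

P(H | E) ≈ 0.5651

Write H for 'the water sample is contaminated'. Prior odds H:¬H = 0.19/0.81 = 0.23457. For the 'positive' outcome, the likelihood ratio is 0.72/0.13 = 5.5385.
Posterior odds = 0.23457 × 5.5385 = 1.2991, so P(H|E) = 1.2991/(1+1.2991) = 0.5651.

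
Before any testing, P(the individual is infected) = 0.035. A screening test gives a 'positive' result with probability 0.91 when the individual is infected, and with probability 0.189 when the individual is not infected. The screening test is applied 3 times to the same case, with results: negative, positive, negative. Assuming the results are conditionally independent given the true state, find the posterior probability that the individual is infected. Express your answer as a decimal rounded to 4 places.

Posterior P(H) ≈ 0.0021

With H the event that the individual is infected, the joint likelihood of the observed sequence is P(data|H) = 0.09·0.91·0.09 = 0.0073710 and P(data|¬H) = 0.811·0.189·0.811 = 0.12431.
Bayes: P(H|data) = 0.035·0.0073710 / (0.035·0.0073710 + 0.965·0.12431) = 0.00025799/0.12022 = 0.0021.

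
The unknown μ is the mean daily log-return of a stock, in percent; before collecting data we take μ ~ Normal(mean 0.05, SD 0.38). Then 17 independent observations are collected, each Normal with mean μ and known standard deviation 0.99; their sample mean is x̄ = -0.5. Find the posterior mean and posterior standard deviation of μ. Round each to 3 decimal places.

Prior precision 1/τ₀² = 1/0.38² = 6.92521; data precision n/σ² = 17/0.99² = 17.3452.
Posterior precision = 6.92521 + 17.3452 = 24.2704, giving posterior SD = 1/√24.2704 = 0.203.
Posterior mean = (6.92521·0.05 + 17.3452·-0.5) / 24.2704 = -0.343.

Posterior mean ≈ -0.343; posterior SD ≈ 0.203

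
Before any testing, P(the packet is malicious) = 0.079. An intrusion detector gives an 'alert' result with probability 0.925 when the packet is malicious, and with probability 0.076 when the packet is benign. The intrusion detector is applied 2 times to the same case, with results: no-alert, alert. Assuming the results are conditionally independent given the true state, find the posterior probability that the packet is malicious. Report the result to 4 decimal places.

Posterior P(H) ≈ 0.0781

Let H be the event that the packet is malicious; start with P(H) = 0.079. P('alert'|H) = 0.925, P('alert'|¬H) = 0.076.
Update on result 1 ('no-alert'): P(H) ← 0.075·0.0790 / (0.075·0.0790 + 0.924·0.9210) = 0.0059250/0.85693 = 0.0069.
Update on result 2 ('alert'): P(H) ← 0.925·0.0069 / (0.925·0.0069 + 0.076·0.9931) = 0.0063957/0.081870 = 0.0781.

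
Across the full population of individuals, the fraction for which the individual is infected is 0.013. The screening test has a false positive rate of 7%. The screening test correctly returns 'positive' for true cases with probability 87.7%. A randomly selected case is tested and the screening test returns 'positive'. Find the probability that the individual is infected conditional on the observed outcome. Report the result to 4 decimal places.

P(H | E) ≈ 0.1416

Write H for 'the individual is infected'. Prior odds H:¬H = 0.013/0.987 = 0.013171. For the 'positive' outcome, the likelihood ratio is 0.877/0.07 = 12.529.
Posterior odds = 0.013171 × 12.529 = 0.16502, so P(H|E) = 0.16502/(1+0.16502) = 0.1416.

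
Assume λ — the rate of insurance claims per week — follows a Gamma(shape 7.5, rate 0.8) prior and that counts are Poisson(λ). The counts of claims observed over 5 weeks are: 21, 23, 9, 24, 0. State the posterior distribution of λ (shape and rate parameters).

Posterior: Gamma(shape=84.5, rate=5.8)

The Poisson likelihood adds the total count to the shape and the number of exposure periods to the rate. Here ∑xᵢ = 77 and n = 5, so shape 7.5→84.5 and rate 0.8→5.8.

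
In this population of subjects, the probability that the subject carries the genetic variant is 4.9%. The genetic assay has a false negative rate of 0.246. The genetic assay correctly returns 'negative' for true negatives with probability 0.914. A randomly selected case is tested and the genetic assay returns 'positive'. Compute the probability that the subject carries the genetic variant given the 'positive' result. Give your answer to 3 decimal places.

Let H be the event that the subject carries the genetic variant. P(H) = 0.049, so P(¬H) = 0.951. With E the 'positive' result, P(E|H) = 0.754 and P(E|¬H) = 0.086.
P(E) = 0.754·0.049 + 0.086·0.951 = 0.036946 + 0.081786 = 0.11873.
By Bayes' theorem, P(H|E) = 0.036946 / 0.11873 = 0.311.

P(H | E) ≈ 0.311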